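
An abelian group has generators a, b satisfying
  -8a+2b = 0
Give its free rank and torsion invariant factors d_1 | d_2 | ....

rank_ℚ(R)=1; free=2−1=1
SNF(R) diag = [2] → torsion [2]

Answer: M ≅ ℤ^1 ⊕ ℤ/2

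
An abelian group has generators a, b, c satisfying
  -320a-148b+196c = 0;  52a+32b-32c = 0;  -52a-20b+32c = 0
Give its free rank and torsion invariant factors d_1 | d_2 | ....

Answer: M ≅ ℤ/4 ⊕ ℤ/12 ⊕ ℤ/12

Derivation:
rank_ℚ(R)=3; free=3−3=0
SNF(R) diag = [4, 12, 12] → torsion [4, 12, 12]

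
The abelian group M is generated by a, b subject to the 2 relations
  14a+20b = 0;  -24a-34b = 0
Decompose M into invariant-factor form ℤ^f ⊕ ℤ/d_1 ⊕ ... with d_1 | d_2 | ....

rank_ℚ(R)=2; free=2−2=0
SNF(R) diag = [2, 2] → torsion [2, 2]

Answer: M ≅ ℤ/2 ⊕ ℤ/2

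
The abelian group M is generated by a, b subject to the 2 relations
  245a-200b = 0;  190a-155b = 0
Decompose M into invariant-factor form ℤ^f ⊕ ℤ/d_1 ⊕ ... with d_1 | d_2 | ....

Answer: M ≅ ℤ/5 ⊕ ℤ/5

Derivation:
rank_ℚ(R)=2; free=2−2=0
SNF(R) diag = [5, 5] → torsion [5, 5]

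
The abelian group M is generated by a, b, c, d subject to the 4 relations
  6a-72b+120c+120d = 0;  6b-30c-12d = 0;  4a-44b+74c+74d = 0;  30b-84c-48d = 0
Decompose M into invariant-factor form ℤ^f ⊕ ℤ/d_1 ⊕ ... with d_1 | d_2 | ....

rank_ℚ(R)=4; free=4−4=0
SNF(R) diag = [2, 6, 6, 18] → torsion [2, 6, 6, 18]

Answer: M ≅ ℤ/2 ⊕ ℤ/6 ⊕ ℤ/6 ⊕ ℤ/18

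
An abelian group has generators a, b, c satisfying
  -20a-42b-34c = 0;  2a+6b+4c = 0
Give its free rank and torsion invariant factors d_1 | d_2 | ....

Answer: M ≅ ℤ^1 ⊕ ℤ/2 ⊕ ℤ/6

Derivation:
rank_ℚ(R)=2; free=3−2=1
SNF(R) diag = [2, 6] → torsion [2, 6]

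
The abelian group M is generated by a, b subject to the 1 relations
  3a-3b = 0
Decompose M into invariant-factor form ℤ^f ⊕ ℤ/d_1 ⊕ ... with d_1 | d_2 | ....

Answer: M ≅ ℤ^1 ⊕ ℤ/3

Derivation:
rank_ℚ(R)=1; free=2−1=1
SNF(R) diag = [3] → torsion [3]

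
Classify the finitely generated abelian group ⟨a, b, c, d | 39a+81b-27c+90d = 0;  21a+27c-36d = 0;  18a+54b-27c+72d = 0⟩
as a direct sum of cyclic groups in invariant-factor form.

Answer: M ≅ ℤ^1 ⊕ ℤ/3 ⊕ ℤ/9 ⊕ ℤ/27

Derivation:
rank_ℚ(R)=3; free=4−3=1
SNF(R) diag = [3, 9, 27] → torsion [3, 9, 27]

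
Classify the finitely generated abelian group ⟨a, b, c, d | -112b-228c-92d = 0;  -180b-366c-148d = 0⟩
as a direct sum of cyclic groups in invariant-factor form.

Answer: M ≅ ℤ^2 ⊕ ℤ/2 ⊕ ℤ/4

Derivation:
rank_ℚ(R)=2; free=4−2=2
SNF(R) diag = [2, 4] → torsion [2, 4]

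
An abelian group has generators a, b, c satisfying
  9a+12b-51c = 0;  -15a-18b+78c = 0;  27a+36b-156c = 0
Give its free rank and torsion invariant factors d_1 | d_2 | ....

Answer: M ≅ ℤ/3 ⊕ ℤ/3 ⊕ ℤ/6

Derivation:
rank_ℚ(R)=3; free=3−3=0
SNF(R) diag = [3, 3, 6] → torsion [3, 3, 6]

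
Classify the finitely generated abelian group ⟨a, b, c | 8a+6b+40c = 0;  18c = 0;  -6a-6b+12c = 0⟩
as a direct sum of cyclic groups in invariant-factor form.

rank_ℚ(R)=3; free=3−3=0
SNF(R) diag = [2, 6, 18] → torsion [2, 6, 18]

Answer: M ≅ ℤ/2 ⊕ ℤ/6 ⊕ ℤ/18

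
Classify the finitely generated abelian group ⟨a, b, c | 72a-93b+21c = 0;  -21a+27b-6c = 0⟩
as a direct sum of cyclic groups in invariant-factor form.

Answer: M ≅ ℤ^1 ⊕ ℤ/3 ⊕ ℤ/3

Derivation:
rank_ℚ(R)=2; free=3−2=1
SNF(R) diag = [3, 3] → torsion [3, 3]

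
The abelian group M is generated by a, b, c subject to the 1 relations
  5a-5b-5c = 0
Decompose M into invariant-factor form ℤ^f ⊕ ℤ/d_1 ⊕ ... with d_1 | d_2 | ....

rank_ℚ(R)=1; free=3−1=2
SNF(R) diag = [5] → torsion [5]

Answer: M ≅ ℤ^2 ⊕ ℤ/5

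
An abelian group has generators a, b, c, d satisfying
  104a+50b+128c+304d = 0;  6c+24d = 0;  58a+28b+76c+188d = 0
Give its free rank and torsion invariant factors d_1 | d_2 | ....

rank_ℚ(R)=3; free=4−3=1
SNF(R) diag = [2, 6, 6] → torsion [2, 6, 6]

Answer: M ≅ ℤ^1 ⊕ ℤ/2 ⊕ ℤ/6 ⊕ ℤ/6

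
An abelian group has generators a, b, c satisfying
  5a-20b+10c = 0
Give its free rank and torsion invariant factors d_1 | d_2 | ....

Answer: M ≅ ℤ^2 ⊕ ℤ/5

Derivation:
rank_ℚ(R)=1; free=3−1=2
SNF(R) diag = [5] → torsion [5]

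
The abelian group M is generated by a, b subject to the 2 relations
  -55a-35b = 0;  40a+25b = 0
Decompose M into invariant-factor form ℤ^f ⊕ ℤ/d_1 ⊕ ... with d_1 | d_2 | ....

rank_ℚ(R)=2; free=2−2=0
SNF(R) diag = [5, 5] → torsion [5, 5]

Answer: M ≅ ℤ/5 ⊕ ℤ/5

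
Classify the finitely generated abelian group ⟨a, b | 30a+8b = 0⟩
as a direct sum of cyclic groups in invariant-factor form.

Answer: M ≅ ℤ^1 ⊕ ℤ/2

Derivation:
rank_ℚ(R)=1; free=2−1=1
SNF(R) diag = [2] → torsion [2]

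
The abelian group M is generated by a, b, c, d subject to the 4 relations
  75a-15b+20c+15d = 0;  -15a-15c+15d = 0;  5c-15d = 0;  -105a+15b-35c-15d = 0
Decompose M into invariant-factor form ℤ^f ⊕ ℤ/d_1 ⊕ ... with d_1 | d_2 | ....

Answer: M ≅ ℤ/5 ⊕ ℤ/15 ⊕ ℤ/15 ⊕ ℤ/15

Derivation:
rank_ℚ(R)=4; free=4−4=0
SNF(R) diag = [5, 15, 15, 15] → torsion [5, 15, 15, 15]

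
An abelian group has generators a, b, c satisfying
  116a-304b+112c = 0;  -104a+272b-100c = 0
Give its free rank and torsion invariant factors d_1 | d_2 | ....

rank_ℚ(R)=2; free=3−2=1
SNF(R) diag = [4, 4] → torsion [4, 4]

Answer: M ≅ ℤ^1 ⊕ ℤ/4 ⊕ ℤ/4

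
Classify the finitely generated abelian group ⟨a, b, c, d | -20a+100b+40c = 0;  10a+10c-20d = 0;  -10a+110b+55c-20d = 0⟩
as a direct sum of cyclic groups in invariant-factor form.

rank_ℚ(R)=3; free=4−3=1
SNF(R) diag = [5, 10, 20] → torsion [5, 10, 20]

Answer: M ≅ ℤ^1 ⊕ ℤ/5 ⊕ ℤ/10 ⊕ ℤ/20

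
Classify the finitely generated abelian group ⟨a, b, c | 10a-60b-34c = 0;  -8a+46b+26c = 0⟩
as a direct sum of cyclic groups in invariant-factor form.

Answer: M ≅ ℤ^1 ⊕ ℤ/2 ⊕ ℤ/2

Derivation:
rank_ℚ(R)=2; free=3−2=1
SNF(R) diag = [2, 2] → torsion [2, 2]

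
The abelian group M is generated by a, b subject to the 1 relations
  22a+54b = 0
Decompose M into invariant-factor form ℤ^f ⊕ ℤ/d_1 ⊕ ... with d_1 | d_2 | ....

rank_ℚ(R)=1; free=2−1=1
SNF(R) diag = [2] → torsion [2]

Answer: M ≅ ℤ^1 ⊕ ℤ/2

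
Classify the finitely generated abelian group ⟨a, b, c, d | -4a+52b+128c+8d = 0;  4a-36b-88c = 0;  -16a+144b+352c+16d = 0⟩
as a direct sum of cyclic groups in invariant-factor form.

rank_ℚ(R)=3; free=4−3=1
SNF(R) diag = [4, 8, 16] → torsion [4, 8, 16]

Answer: M ≅ ℤ^1 ⊕ ℤ/4 ⊕ ℤ/8 ⊕ ℤ/16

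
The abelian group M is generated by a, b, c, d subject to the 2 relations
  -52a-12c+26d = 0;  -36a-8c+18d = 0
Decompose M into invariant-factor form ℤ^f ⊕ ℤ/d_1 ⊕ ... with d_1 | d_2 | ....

Answer: M ≅ ℤ^2 ⊕ ℤ/2 ⊕ ℤ/4

Derivation:
rank_ℚ(R)=2; free=4−2=2
SNF(R) diag = [2, 4] → torsion [2, 4]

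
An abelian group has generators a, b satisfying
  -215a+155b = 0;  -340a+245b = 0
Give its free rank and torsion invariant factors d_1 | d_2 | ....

rank_ℚ(R)=2; free=2−2=0
SNF(R) diag = [5, 5] → torsion [5, 5]

Answer: M ≅ ℤ/5 ⊕ ℤ/5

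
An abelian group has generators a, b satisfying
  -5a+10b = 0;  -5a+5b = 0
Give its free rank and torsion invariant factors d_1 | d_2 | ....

rank_ℚ(R)=2; free=2−2=0
SNF(R) diag = [5, 5] → torsion [5, 5]

Answer: M ≅ ℤ/5 ⊕ ℤ/5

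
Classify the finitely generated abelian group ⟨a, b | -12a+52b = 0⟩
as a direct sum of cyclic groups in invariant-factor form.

Answer: M ≅ ℤ^1 ⊕ ℤ/4

Derivation:
rank_ℚ(R)=1; free=2−1=1
SNF(R) diag = [4] → torsion [4]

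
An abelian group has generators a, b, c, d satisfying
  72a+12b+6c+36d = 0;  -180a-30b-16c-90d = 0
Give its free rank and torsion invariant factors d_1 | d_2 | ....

Answer: M ≅ ℤ^2 ⊕ ℤ/2 ⊕ ℤ/6

Derivation:
rank_ℚ(R)=2; free=4−2=2
SNF(R) diag = [2, 6] → torsion [2, 6]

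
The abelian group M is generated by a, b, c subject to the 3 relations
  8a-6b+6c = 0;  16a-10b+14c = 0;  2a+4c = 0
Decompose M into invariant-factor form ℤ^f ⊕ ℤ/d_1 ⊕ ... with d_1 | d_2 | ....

Answer: M ≅ ℤ/2 ⊕ ℤ/2 ⊕ ℤ/4

Derivation:
rank_ℚ(R)=3; free=3−3=0
SNF(R) diag = [2, 2, 4] → torsion [2, 2, 4]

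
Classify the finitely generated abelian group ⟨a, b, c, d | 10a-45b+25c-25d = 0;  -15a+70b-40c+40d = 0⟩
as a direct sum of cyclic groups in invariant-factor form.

Answer: M ≅ ℤ^2 ⊕ ℤ/5 ⊕ ℤ/5

Derivation:
rank_ℚ(R)=2; free=4−2=2
SNF(R) diag = [5, 5] → torsion [5, 5]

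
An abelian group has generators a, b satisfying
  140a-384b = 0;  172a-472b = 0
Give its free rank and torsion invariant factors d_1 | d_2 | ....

rank_ℚ(R)=2; free=2−2=0
SNF(R) diag = [4, 8] → torsion [4, 8]

Answer: M ≅ ℤ/4 ⊕ ℤ/8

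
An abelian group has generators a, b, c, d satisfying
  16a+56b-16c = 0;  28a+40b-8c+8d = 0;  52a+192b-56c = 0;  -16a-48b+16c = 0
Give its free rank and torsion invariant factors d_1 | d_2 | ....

rank_ℚ(R)=4; free=4−4=0
SNF(R) diag = [4, 8, 8, 16] → torsion [4, 8, 8, 16]

Answer: M ≅ ℤ/4 ⊕ ℤ/8 ⊕ ℤ/8 ⊕ ℤ/16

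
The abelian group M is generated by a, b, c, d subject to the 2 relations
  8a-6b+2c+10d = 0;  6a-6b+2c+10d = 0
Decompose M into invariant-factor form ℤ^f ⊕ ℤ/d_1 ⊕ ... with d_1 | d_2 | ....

rank_ℚ(R)=2; free=4−2=2
SNF(R) diag = [2, 2] → torsion [2, 2]

Answer: M ≅ ℤ^2 ⊕ ℤ/2 ⊕ ℤ/2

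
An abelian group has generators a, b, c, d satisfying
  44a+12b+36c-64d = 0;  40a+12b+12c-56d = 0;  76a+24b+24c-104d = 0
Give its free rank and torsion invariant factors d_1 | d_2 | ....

Answer: M ≅ ℤ^1 ⊕ ℤ/4 ⊕ ℤ/12 ⊕ ℤ/24

Derivation:
rank_ℚ(R)=3; free=4−3=1
SNF(R) diag = [4, 12, 24] → torsion [4, 12, 24]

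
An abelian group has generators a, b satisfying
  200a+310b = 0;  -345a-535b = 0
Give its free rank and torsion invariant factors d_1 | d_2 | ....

rank_ℚ(R)=2; free=2−2=0
SNF(R) diag = [5, 10] → torsion [5, 10]

Answer: M ≅ ℤ/5 ⊕ ℤ/10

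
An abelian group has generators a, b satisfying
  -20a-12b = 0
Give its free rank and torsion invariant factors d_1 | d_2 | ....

rank_ℚ(R)=1; free=2−1=1
SNF(R) diag = [4] → torsion [4]

Answer: M ≅ ℤ^1 ⊕ ℤ/4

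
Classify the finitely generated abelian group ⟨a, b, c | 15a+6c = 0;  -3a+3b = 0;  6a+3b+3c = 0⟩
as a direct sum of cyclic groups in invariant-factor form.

rank_ℚ(R)=3; free=3−3=0
SNF(R) diag = [3, 3, 3] → torsion [3, 3, 3]

Answer: M ≅ ℤ/3 ⊕ ℤ/3 ⊕ ℤ/3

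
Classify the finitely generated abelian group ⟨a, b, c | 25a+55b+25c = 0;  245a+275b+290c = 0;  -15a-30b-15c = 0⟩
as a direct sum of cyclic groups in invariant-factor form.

Answer: M ≅ ℤ/5 ⊕ ℤ/15 ⊕ ℤ/45

Derivation:
rank_ℚ(R)=3; free=3−3=0
SNF(R) diag = [5, 15, 45] → torsion [5, 15, 45]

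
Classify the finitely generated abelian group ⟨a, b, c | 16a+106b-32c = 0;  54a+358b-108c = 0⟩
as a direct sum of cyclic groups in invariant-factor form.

rank_ℚ(R)=2; free=3−2=1
SNF(R) diag = [2, 2] → torsion [2, 2]

Answer: M ≅ ℤ^1 ⊕ ℤ/2 ⊕ ℤ/2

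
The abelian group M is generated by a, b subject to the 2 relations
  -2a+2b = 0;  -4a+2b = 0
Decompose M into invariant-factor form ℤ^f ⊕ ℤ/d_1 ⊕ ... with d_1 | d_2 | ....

rank_ℚ(R)=2; free=2−2=0
SNF(R) diag = [2, 2] → torsion [2, 2]

Answer: M ≅ ℤ/2 ⊕ ℤ/2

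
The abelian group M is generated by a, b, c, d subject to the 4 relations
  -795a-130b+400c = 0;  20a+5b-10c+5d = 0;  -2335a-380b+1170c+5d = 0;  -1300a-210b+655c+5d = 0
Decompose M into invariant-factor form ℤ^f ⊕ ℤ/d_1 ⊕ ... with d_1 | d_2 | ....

rank_ℚ(R)=4; free=4−4=0
SNF(R) diag = [5, 5, 15, 45] → torsion [5, 5, 15, 45]

Answer: M ≅ ℤ/5 ⊕ ℤ/5 ⊕ ℤ/15 ⊕ ℤ/45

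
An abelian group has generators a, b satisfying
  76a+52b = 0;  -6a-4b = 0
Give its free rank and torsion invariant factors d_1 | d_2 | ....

Answer: M ≅ ℤ/2 ⊕ ℤ/4

Derivation:
rank_ℚ(R)=2; free=2−2=0
SNF(R) diag = [2, 4] → torsion [2, 4]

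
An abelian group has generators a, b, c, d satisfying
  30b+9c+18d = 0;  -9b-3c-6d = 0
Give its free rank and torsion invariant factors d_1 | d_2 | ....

rank_ℚ(R)=2; free=4−2=2
SNF(R) diag = [3, 3] → torsion [3, 3]

Answer: M ≅ ℤ^2 ⊕ ℤ/3 ⊕ ℤ/3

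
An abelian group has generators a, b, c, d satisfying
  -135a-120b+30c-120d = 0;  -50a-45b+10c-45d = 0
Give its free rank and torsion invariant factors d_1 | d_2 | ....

rank_ℚ(R)=2; free=4−2=2
SNF(R) diag = [5, 15] → torsion [5, 15]

Answer: M ≅ ℤ^2 ⊕ ℤ/5 ⊕ ℤ/15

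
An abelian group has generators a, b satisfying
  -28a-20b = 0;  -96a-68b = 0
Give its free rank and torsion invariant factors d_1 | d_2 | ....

rank_ℚ(R)=2; free=2−2=0
SNF(R) diag = [4, 4] → torsion [4, 4]

Answer: M ≅ ℤ/4 ⊕ ℤ/4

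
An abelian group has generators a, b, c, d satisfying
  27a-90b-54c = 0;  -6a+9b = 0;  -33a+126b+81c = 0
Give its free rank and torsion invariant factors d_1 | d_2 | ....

rank_ℚ(R)=3; free=4−3=1
SNF(R) diag = [3, 9, 27] → torsion [3, 9, 27]

Answer: M ≅ ℤ^1 ⊕ ℤ/3 ⊕ ℤ/9 ⊕ ℤ/27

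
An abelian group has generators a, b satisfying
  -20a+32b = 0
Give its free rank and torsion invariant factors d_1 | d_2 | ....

Answer: M ≅ ℤ^1 ⊕ ℤ/4

Derivation:
rank_ℚ(R)=1; free=2−1=1
SNF(R) diag = [4] → torsion [4]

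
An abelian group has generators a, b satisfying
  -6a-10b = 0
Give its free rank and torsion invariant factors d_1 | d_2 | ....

rank_ℚ(R)=1; free=2−1=1
SNF(R) diag = [2] → torsion [2]

Answer: M ≅ ℤ^1 ⊕ ℤ/2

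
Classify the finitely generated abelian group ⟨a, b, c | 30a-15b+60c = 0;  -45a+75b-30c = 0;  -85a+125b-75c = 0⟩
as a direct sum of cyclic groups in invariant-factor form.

Answer: M ≅ ℤ/5 ⊕ ℤ/15 ⊕ ℤ/15

Derivation:
rank_ℚ(R)=3; free=3−3=0
SNF(R) diag = [5, 15, 15] → torsion [5, 15, 15]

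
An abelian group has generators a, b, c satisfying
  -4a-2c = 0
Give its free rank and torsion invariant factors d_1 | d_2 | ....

Answer: M ≅ ℤ^2 ⊕ ℤ/2

Derivation:
rank_ℚ(R)=1; free=3−1=2
SNF(R) diag = [2] → torsion [2]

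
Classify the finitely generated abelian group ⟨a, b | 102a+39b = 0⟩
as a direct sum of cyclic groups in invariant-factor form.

rank_ℚ(R)=1; free=2−1=1
SNF(R) diag = [3] → torsion [3]

Answer: M ≅ ℤ^1 ⊕ ℤ/3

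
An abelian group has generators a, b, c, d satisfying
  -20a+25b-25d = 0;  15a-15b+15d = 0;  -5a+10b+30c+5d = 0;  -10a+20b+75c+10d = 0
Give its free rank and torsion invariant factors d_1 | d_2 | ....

Answer: M ≅ ℤ/5 ⊕ ℤ/15 ⊕ ℤ/15 ⊕ ℤ/15

Derivation:
rank_ℚ(R)=4; free=4−4=0
SNF(R) diag = [5, 15, 15, 15] → torsion [5, 15, 15, 15]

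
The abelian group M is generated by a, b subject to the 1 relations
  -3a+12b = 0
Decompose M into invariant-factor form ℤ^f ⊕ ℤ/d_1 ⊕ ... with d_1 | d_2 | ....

Answer: M ≅ ℤ^1 ⊕ ℤ/3

Derivation:
rank_ℚ(R)=1; free=2−1=1
SNF(R) diag = [3] → torsion [3]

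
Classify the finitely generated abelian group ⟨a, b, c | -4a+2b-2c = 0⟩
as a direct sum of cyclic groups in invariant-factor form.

Answer: M ≅ ℤ^2 ⊕ ℤ/2

Derivation:
rank_ℚ(R)=1; free=3−1=2
SNF(R) diag = [2] → torsion [2]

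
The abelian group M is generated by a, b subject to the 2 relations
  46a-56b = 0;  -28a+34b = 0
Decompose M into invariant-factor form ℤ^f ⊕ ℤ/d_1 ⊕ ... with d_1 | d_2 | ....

Answer: M ≅ ℤ/2 ⊕ ℤ/2

Derivation:
rank_ℚ(R)=2; free=2−2=0
SNF(R) diag = [2, 2] → torsion [2, 2]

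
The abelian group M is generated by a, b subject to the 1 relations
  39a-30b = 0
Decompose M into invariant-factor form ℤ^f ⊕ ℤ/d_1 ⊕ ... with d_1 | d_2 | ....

rank_ℚ(R)=1; free=2−1=1
SNF(R) diag = [3] → torsion [3]

Answer: M ≅ ℤ^1 ⊕ ℤ/3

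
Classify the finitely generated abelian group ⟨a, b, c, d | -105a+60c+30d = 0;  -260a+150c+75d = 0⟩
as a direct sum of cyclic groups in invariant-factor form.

Answer: M ≅ ℤ^2 ⊕ ℤ/5 ⊕ ℤ/15

Derivation:
rank_ℚ(R)=2; free=4−2=2
SNF(R) diag = [5, 15] → torsion [5, 15]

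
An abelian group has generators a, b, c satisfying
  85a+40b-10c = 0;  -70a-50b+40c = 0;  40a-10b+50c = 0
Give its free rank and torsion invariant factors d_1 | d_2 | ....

Answer: M ≅ ℤ/5 ⊕ ℤ/10 ⊕ ℤ/30

Derivation:
rank_ℚ(R)=3; free=3−3=0
SNF(R) diag = [5, 10, 30] → torsion [5, 10, 30]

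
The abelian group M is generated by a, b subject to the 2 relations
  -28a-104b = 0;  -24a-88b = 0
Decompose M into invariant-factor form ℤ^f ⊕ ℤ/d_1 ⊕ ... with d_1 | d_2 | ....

Answer: M ≅ ℤ/4 ⊕ ℤ/8

Derivation:
rank_ℚ(R)=2; free=2−2=0
SNF(R) diag = [4, 8] → torsion [4, 8]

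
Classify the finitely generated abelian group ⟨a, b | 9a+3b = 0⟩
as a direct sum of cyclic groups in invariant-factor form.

Answer: M ≅ ℤ^1 ⊕ ℤ/3

Derivation:
rank_ℚ(R)=1; free=2−1=1
SNF(R) diag = [3] → torsion [3]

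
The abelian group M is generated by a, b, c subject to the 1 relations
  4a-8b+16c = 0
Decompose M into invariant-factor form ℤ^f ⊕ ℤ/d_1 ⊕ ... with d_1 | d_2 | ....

Answer: M ≅ ℤ^2 ⊕ ℤ/4

Derivation:
rank_ℚ(R)=1; free=3−1=2
SNF(R) diag = [4] → torsion [4]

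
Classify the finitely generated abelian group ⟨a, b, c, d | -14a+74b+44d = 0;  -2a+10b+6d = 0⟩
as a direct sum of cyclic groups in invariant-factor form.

rank_ℚ(R)=2; free=4−2=2
SNF(R) diag = [2, 2] → torsion [2, 2]

Answer: M ≅ ℤ^2 ⊕ ℤ/2 ⊕ ℤ/2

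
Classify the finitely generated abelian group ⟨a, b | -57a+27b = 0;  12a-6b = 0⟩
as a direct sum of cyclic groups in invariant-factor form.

Answer: M ≅ ℤ/3 ⊕ ℤ/6

Derivation:
rank_ℚ(R)=2; free=2−2=0
SNF(R) diag = [3, 6] → torsion [3, 6]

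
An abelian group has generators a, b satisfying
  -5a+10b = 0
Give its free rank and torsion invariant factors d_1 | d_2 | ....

rank_ℚ(R)=1; free=2−1=1
SNF(R) diag = [5] → torsion [5]

Answer: M ≅ ℤ^1 ⊕ ℤ/5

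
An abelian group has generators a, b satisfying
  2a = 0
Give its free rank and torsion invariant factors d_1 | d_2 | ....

Answer: M ≅ ℤ^1 ⊕ ℤ/2

Derivation:
rank_ℚ(R)=1; free=2−1=1
SNF(R) diag = [2] → torsion [2]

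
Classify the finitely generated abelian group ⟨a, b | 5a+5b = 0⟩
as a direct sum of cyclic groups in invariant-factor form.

rank_ℚ(R)=1; free=2−1=1
SNF(R) diag = [5] → torsion [5]

Answer: M ≅ ℤ^1 ⊕ ℤ/5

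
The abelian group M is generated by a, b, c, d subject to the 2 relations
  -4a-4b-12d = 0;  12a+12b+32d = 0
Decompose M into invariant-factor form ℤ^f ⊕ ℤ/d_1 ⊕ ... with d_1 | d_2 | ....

Answer: M ≅ ℤ^2 ⊕ ℤ/4 ⊕ ℤ/4

Derivation:
rank_ℚ(R)=2; free=4−2=2
SNF(R) diag = [4, 4] → torsion [4, 4]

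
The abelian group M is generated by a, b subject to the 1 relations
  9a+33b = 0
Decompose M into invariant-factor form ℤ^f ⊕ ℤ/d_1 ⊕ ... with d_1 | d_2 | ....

Answer: M ≅ ℤ^1 ⊕ ℤ/3

Derivation:
rank_ℚ(R)=1; free=2−1=1
SNF(R) diag = [3] → torsion [3]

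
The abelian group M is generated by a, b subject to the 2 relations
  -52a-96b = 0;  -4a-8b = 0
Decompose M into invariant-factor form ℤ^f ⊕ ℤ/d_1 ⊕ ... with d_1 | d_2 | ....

Answer: M ≅ ℤ/4 ⊕ ℤ/8

Derivation:
rank_ℚ(R)=2; free=2−2=0
SNF(R) diag = [4, 8] → torsion [4, 8]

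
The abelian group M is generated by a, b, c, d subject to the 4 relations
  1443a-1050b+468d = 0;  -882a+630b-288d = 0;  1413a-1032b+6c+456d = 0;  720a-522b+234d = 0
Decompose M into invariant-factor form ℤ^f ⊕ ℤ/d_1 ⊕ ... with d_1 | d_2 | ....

rank_ℚ(R)=4; free=4−4=0
SNF(R) diag = [3, 6, 18, 54] → torsion [3, 6, 18, 54]

Answer: M ≅ ℤ/3 ⊕ ℤ/6 ⊕ ℤ/18 ⊕ ℤ/54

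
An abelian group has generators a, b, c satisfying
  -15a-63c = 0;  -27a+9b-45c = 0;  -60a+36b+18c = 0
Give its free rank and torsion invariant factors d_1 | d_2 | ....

Answer: M ≅ ℤ/3 ⊕ ℤ/9 ⊕ ℤ/18

Derivation:
rank_ℚ(R)=3; free=3−3=0
SNF(R) diag = [3, 9, 18] → torsion [3, 9, 18]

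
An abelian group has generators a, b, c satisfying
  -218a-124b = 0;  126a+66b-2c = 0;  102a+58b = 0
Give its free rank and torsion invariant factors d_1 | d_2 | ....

rank_ℚ(R)=3; free=3−3=0
SNF(R) diag = [2, 2, 2] → torsion [2, 2, 2]

Answer: M ≅ ℤ/2 ⊕ ℤ/2 ⊕ ℤ/2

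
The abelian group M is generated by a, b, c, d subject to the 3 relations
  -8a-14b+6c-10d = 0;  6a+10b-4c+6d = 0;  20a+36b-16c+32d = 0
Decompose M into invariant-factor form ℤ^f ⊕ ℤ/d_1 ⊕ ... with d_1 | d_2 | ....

Answer: M ≅ ℤ^1 ⊕ ℤ/2 ⊕ ℤ/2 ⊕ ℤ/4

Derivation:
rank_ℚ(R)=3; free=4−3=1
SNF(R) diag = [2, 2, 4] → torsion [2, 2, 4]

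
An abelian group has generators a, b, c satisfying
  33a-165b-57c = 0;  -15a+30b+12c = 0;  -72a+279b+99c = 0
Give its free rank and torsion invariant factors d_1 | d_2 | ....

rank_ℚ(R)=3; free=3−3=0
SNF(R) diag = [3, 9, 18] → torsion [3, 9, 18]

Answer: M ≅ ℤ/3 ⊕ ℤ/9 ⊕ ℤ/18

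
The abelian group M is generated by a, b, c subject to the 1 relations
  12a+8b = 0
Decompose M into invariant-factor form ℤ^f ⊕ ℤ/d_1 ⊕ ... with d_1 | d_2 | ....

Answer: M ≅ ℤ^2 ⊕ ℤ/4

Derivation:
rank_ℚ(R)=1; free=3−1=2
SNF(R) diag = [4] → torsion [4]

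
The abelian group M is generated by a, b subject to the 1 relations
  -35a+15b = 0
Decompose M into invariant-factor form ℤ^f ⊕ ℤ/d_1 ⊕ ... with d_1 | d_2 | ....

rank_ℚ(R)=1; free=2−1=1
SNF(R) diag = [5] → torsion [5]

Answer: M ≅ ℤ^1 ⊕ ℤ/5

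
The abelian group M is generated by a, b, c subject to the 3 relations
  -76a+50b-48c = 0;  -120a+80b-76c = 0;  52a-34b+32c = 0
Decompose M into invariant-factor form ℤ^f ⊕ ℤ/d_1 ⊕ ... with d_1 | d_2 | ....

Answer: M ≅ ℤ/2 ⊕ ℤ/4 ⊕ ℤ/8

Derivation:
rank_ℚ(R)=3; free=3−3=0
SNF(R) diag = [2, 4, 8] → torsion [2, 4, 8]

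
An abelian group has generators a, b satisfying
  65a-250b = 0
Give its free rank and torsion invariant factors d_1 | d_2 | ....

rank_ℚ(R)=1; free=2−1=1
SNF(R) diag = [5] → torsion [5]

Answer: M ≅ ℤ^1 ⊕ ℤ/5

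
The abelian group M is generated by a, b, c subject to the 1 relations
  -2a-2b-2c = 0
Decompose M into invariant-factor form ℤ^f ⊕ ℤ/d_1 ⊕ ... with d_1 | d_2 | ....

Answer: M ≅ ℤ^2 ⊕ ℤ/2

Derivation:
rank_ℚ(R)=1; free=3−1=2
SNF(R) diag = [2] → torsion [2]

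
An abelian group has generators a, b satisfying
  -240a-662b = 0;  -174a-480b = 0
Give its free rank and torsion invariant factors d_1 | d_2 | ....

rank_ℚ(R)=2; free=2−2=0
SNF(R) diag = [2, 6] → torsion [2, 6]

Answer: M ≅ ℤ/2 ⊕ ℤ/6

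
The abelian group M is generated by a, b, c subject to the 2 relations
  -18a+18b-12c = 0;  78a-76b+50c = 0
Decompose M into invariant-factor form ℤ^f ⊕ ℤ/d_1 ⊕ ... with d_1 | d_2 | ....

Answer: M ≅ ℤ^1 ⊕ ℤ/2 ⊕ ℤ/6

Derivation:
rank_ℚ(R)=2; free=3−2=1
SNF(R) diag = [2, 6] → torsion [2, 6]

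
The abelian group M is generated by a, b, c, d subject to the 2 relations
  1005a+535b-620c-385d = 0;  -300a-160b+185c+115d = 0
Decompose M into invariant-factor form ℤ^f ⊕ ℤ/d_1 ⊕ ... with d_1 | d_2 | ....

rank_ℚ(R)=2; free=4−2=2
SNF(R) diag = [5, 15] → torsion [5, 15]

Answer: M ≅ ℤ^2 ⊕ ℤ/5 ⊕ ℤ/15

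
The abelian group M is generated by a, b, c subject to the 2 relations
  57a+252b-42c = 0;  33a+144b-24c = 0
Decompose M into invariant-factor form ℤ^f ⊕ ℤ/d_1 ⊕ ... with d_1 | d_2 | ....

Answer: M ≅ ℤ^1 ⊕ ℤ/3 ⊕ ℤ/6

Derivation:
rank_ℚ(R)=2; free=3−2=1
SNF(R) diag = [3, 6] → torsion [3, 6]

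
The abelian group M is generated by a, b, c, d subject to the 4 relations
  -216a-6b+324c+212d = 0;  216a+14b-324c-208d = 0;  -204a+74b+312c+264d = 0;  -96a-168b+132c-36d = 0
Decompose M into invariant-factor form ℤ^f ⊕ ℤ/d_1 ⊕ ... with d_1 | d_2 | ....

rank_ℚ(R)=4; free=4−4=0
SNF(R) diag = [2, 4, 12, 36] → torsion [2, 4, 12, 36]

Answer: M ≅ ℤ/2 ⊕ ℤ/4 ⊕ ℤ/12 ⊕ ℤ/36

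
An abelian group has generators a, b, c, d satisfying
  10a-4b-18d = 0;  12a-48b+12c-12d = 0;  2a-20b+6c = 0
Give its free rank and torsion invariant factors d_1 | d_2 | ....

Answer: M ≅ ℤ^1 ⊕ ℤ/2 ⊕ ℤ/6 ⊕ ℤ/12

Derivation:
rank_ℚ(R)=3; free=4−3=1
SNF(R) diag = [2, 6, 12] → torsion [2, 6, 12]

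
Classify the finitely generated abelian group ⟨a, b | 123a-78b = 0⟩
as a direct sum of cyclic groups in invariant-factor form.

rank_ℚ(R)=1; free=2−1=1
SNF(R) diag = [3] → torsion [3]

Answer: M ≅ ℤ^1 ⊕ ℤ/3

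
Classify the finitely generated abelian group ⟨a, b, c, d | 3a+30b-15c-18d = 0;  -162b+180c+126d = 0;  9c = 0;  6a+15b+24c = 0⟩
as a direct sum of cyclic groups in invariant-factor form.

Answer: M ≅ ℤ/3 ⊕ ℤ/9 ⊕ ℤ/9 ⊕ ℤ/18

Derivation:
rank_ℚ(R)=4; free=4−4=0
SNF(R) diag = [3, 9, 9, 18] → torsion [3, 9, 9, 18]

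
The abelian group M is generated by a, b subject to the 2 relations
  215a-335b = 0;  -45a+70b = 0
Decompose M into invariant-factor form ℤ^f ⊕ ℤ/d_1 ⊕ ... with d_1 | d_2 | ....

Answer: M ≅ ℤ/5 ⊕ ℤ/5

Derivation:
rank_ℚ(R)=2; free=2−2=0
SNF(R) diag = [5, 5] → torsion [5, 5]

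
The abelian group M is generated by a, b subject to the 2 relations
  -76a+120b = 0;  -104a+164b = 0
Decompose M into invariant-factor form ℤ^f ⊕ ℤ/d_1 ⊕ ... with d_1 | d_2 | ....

rank_ℚ(R)=2; free=2−2=0
SNF(R) diag = [4, 4] → torsion [4, 4]

Answer: M ≅ ℤ/4 ⊕ ℤ/4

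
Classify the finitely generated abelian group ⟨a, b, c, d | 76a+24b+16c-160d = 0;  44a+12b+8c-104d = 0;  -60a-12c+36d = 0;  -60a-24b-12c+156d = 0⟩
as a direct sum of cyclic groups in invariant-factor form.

rank_ℚ(R)=4; free=4−4=0
SNF(R) diag = [4, 12, 12, 24] → torsion [4, 12, 12, 24]

Answer: M ≅ ℤ/4 ⊕ ℤ/12 ⊕ ℤ/12 ⊕ ℤ/24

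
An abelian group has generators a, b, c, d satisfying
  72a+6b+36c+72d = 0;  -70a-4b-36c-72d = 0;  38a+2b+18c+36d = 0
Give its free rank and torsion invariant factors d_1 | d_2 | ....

Answer: M ≅ ℤ^1 ⊕ ℤ/2 ⊕ ℤ/6 ⊕ ℤ/18

Derivation:
rank_ℚ(R)=3; free=4−3=1
SNF(R) diag = [2, 6, 18] → torsion [2, 6, 18]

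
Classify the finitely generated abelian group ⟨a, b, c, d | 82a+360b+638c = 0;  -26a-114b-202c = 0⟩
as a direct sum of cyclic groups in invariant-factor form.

rank_ℚ(R)=2; free=4−2=2
SNF(R) diag = [2, 6] → torsion [2, 6]

Answer: M ≅ ℤ^2 ⊕ ℤ/2 ⊕ ℤ/6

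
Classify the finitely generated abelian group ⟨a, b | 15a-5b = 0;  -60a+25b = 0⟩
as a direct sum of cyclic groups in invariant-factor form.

rank_ℚ(R)=2; free=2−2=0
SNF(R) diag = [5, 15] → torsion [5, 15]

Answer: M ≅ ℤ/5 ⊕ ℤ/15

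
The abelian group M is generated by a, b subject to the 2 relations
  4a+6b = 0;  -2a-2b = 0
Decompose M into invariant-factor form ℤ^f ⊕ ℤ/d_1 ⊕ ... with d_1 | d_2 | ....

rank_ℚ(R)=2; free=2−2=0
SNF(R) diag = [2, 2] → torsion [2, 2]

Answer: M ≅ ℤ/2 ⊕ ℤ/2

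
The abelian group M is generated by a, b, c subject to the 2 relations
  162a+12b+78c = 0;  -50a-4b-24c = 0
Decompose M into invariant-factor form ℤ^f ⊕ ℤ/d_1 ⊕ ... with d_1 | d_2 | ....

rank_ℚ(R)=2; free=3−2=1
SNF(R) diag = [2, 6] → torsion [2, 6]

Answer: M ≅ ℤ^1 ⊕ ℤ/2 ⊕ ℤ/6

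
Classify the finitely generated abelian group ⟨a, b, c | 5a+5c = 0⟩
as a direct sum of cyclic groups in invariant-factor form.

rank_ℚ(R)=1; free=3−1=2
SNF(R) diag = [5] → torsion [5]

Answer: M ≅ ℤ^2 ⊕ ℤ/5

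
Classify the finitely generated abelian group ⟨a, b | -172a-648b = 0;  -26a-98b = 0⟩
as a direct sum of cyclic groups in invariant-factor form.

Answer: M ≅ ℤ/2 ⊕ ℤ/4

Derivation:
rank_ℚ(R)=2; free=2−2=0
SNF(R) diag = [2, 4] → torsion [2, 4]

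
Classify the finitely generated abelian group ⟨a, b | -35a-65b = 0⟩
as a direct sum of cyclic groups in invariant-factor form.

rank_ℚ(R)=1; free=2−1=1
SNF(R) diag = [5] → torsion [5]

Answer: M ≅ ℤ^1 ⊕ ℤ/5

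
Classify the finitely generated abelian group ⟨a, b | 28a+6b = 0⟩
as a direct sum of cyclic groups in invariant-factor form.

rank_ℚ(R)=1; free=2−1=1
SNF(R) diag = [2] → torsion [2]

Answer: M ≅ ℤ^1 ⊕ ℤ/2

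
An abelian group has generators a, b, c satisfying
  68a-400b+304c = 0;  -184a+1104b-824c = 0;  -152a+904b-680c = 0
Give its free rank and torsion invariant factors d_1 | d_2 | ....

Answer: M ≅ ℤ/4 ⊕ ℤ/8 ⊕ ℤ/8

Derivation:
rank_ℚ(R)=3; free=3−3=0
SNF(R) diag = [4, 8, 8] → torsion [4, 8, 8]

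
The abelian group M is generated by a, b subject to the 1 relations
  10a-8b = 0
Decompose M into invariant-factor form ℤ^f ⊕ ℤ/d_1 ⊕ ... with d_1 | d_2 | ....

Answer: M ≅ ℤ^1 ⊕ ℤ/2

Derivation:
rank_ℚ(R)=1; free=2−1=1
SNF(R) diag = [2] → torsion [2]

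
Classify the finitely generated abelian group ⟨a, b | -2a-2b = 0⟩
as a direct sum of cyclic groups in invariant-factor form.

rank_ℚ(R)=1; free=2−1=1
SNF(R) diag = [2] → torsion [2]

Answer: M ≅ ℤ^1 ⊕ ℤ/2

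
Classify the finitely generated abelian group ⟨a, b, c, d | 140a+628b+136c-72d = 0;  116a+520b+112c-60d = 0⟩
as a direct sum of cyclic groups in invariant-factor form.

Answer: M ≅ ℤ^2 ⊕ ℤ/4 ⊕ ℤ/12

Derivation:
rank_ℚ(R)=2; free=4−2=2
SNF(R) diag = [4, 12] → torsion [4, 12]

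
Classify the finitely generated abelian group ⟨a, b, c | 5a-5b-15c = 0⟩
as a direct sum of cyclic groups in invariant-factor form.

rank_ℚ(R)=1; free=3−1=2
SNF(R) diag = [5] → torsion [5]

Answer: M ≅ ℤ^2 ⊕ ℤ/5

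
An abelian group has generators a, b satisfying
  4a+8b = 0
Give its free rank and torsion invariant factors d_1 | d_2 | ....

rank_ℚ(R)=1; free=2−1=1
SNF(R) diag = [4] → torsion [4]

Answer: M ≅ ℤ^1 ⊕ ℤ/4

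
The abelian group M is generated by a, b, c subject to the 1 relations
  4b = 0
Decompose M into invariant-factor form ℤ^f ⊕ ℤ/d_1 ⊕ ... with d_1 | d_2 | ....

rank_ℚ(R)=1; free=3−1=2
SNF(R) diag = [4] → torsion [4]

Answer: M ≅ ℤ^2 ⊕ ℤ/4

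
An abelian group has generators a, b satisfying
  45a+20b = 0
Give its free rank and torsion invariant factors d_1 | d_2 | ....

rank_ℚ(R)=1; free=2−1=1
SNF(R) diag = [5] → torsion [5]

Answer: M ≅ ℤ^1 ⊕ ℤ/5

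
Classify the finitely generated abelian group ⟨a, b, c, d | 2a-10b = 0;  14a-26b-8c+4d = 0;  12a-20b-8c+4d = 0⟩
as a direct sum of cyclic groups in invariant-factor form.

Answer: M ≅ ℤ^1 ⊕ ℤ/2 ⊕ ℤ/4 ⊕ ℤ/4

Derivation:
rank_ℚ(R)=3; free=4−3=1
SNF(R) diag = [2, 4, 4] → torsion [2, 4, 4]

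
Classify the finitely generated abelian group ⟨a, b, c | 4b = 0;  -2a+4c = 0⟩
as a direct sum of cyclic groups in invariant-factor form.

Answer: M ≅ ℤ^1 ⊕ ℤ/2 ⊕ ℤ/4

Derivation:
rank_ℚ(R)=2; free=3−2=1
SNF(R) diag = [2, 4] → torsion [2, 4]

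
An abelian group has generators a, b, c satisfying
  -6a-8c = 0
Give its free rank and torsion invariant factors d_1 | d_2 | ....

Answer: M ≅ ℤ^2 ⊕ ℤ/2

Derivation:
rank_ℚ(R)=1; free=3−1=2
SNF(R) diag = [2] → torsion [2]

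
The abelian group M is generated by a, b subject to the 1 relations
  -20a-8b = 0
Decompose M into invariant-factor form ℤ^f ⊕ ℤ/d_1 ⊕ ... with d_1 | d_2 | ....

rank_ℚ(R)=1; free=2−1=1
SNF(R) diag = [4] → torsion [4]

Answer: M ≅ ℤ^1 ⊕ ℤ/4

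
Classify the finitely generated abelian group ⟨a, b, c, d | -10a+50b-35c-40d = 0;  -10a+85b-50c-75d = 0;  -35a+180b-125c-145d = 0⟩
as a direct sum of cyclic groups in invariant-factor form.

rank_ℚ(R)=3; free=4−3=1
SNF(R) diag = [5, 5, 5] → torsion [5, 5, 5]

Answer: M ≅ ℤ^1 ⊕ ℤ/5 ⊕ ℤ/5 ⊕ ℤ/5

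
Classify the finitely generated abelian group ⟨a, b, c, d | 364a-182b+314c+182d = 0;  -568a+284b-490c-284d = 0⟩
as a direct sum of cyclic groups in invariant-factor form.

rank_ℚ(R)=2; free=4−2=2
SNF(R) diag = [2, 2] → torsion [2, 2]

Answer: M ≅ ℤ^2 ⊕ ℤ/2 ⊕ ℤ/2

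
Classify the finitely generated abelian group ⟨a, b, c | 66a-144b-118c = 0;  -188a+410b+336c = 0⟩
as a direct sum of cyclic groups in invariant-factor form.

Answer: M ≅ ℤ^1 ⊕ ℤ/2 ⊕ ℤ/2

Derivation:
rank_ℚ(R)=2; free=3−2=1
SNF(R) diag = [2, 2] → torsion [2, 2]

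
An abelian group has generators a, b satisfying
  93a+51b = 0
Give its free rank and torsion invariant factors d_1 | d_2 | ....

Answer: M ≅ ℤ^1 ⊕ ℤ/3

Derivation:
rank_ℚ(R)=1; free=2−1=1
SNF(R) diag = [3] → torsion [3]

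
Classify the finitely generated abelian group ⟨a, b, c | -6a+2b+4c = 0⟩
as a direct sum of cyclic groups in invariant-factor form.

Answer: M ≅ ℤ^2 ⊕ ℤ/2

Derivation:
rank_ℚ(R)=1; free=3−1=2
SNF(R) diag = [2] → torsion [2]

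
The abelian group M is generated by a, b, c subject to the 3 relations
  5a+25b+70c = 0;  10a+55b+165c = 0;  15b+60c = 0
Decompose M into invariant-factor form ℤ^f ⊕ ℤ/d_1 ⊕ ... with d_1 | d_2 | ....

Answer: M ≅ ℤ/5 ⊕ ℤ/5 ⊕ ℤ/15

Derivation:
rank_ℚ(R)=3; free=3−3=0
SNF(R) diag = [5, 5, 15] → torsion [5, 5, 15]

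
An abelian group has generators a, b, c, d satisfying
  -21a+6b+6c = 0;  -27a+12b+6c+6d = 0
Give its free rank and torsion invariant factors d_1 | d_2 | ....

Answer: M ≅ ℤ^2 ⊕ ℤ/3 ⊕ ℤ/6

Derivation:
rank_ℚ(R)=2; free=4−2=2
SNF(R) diag = [3, 6] → torsion [3, 6]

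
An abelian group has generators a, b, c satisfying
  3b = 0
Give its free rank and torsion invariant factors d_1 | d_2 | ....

Answer: M ≅ ℤ^2 ⊕ ℤ/3

Derivation:
rank_ℚ(R)=1; free=3−1=2
SNF(R) diag = [3] → torsion [3]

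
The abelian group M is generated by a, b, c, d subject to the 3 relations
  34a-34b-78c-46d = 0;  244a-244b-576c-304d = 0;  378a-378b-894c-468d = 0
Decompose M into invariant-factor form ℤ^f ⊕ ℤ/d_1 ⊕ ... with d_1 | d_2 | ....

Answer: M ≅ ℤ^1 ⊕ ℤ/2 ⊕ ℤ/6 ⊕ ℤ/12

Derivation:
rank_ℚ(R)=3; free=4−3=1
SNF(R) diag = [2, 6, 12] → torsion [2, 6, 12]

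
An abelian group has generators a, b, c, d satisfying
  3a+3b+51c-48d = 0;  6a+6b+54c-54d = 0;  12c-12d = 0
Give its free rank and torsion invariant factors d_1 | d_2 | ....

rank_ℚ(R)=3; free=4−3=1
SNF(R) diag = [3, 6, 12] → torsion [3, 6, 12]

Answer: M ≅ ℤ^1 ⊕ ℤ/3 ⊕ ℤ/6 ⊕ ℤ/12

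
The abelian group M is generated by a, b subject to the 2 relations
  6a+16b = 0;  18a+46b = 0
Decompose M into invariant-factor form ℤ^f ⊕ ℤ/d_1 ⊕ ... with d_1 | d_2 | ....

rank_ℚ(R)=2; free=2−2=0
SNF(R) diag = [2, 6] → torsion [2, 6]

Answer: M ≅ ℤ/2 ⊕ ℤ/6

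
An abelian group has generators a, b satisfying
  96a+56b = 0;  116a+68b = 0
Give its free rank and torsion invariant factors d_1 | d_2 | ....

Answer: M ≅ ℤ/4 ⊕ ℤ/8

Derivation:
rank_ℚ(R)=2; free=2−2=0
SNF(R) diag = [4, 8] → torsion [4, 8]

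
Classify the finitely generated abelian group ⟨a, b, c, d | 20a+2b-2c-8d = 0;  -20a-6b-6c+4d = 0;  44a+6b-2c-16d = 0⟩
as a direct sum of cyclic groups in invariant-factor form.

Answer: M ≅ ℤ^1 ⊕ ℤ/2 ⊕ ℤ/4 ⊕ ℤ/4

Derivation:
rank_ℚ(R)=3; free=4−3=1
SNF(R) diag = [2, 4, 4] → torsion [2, 4, 4]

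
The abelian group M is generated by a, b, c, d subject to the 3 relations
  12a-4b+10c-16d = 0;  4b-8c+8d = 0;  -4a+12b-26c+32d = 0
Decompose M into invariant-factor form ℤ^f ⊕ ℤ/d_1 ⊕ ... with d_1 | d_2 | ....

Answer: M ≅ ℤ^1 ⊕ ℤ/2 ⊕ ℤ/4 ⊕ ℤ/8

Derivation:
rank_ℚ(R)=3; free=4−3=1
SNF(R) diag = [2, 4, 8] → torsion [2, 4, 8]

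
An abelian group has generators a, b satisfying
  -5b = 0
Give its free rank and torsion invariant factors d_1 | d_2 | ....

rank_ℚ(R)=1; free=2−1=1
SNF(R) diag = [5] → torsion [5]

Answer: M ≅ ℤ^1 ⊕ ℤ/5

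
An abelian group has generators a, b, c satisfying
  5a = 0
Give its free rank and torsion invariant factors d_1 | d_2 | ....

rank_ℚ(R)=1; free=3−1=2
SNF(R) diag = [5] → torsion [5]

Answer: M ≅ ℤ^2 ⊕ ℤ/5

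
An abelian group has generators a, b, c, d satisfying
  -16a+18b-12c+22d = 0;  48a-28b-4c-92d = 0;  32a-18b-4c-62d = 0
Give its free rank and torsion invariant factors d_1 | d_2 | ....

rank_ℚ(R)=3; free=4−3=1
SNF(R) diag = [2, 4, 8] → torsion [2, 4, 8]

Answer: M ≅ ℤ^1 ⊕ ℤ/2 ⊕ ℤ/4 ⊕ ℤ/8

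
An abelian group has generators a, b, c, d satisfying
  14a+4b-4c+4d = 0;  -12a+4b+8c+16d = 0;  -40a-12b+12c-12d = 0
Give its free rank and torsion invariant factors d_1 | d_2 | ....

rank_ℚ(R)=3; free=4−3=1
SNF(R) diag = [2, 4, 12] → torsion [2, 4, 12]

Answer: M ≅ ℤ^1 ⊕ ℤ/2 ⊕ ℤ/4 ⊕ ℤ/12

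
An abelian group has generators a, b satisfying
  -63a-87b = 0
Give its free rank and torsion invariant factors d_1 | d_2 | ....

Answer: M ≅ ℤ^1 ⊕ ℤ/3

Derivation:
rank_ℚ(R)=1; free=2−1=1
SNF(R) diag = [3] → torsion [3]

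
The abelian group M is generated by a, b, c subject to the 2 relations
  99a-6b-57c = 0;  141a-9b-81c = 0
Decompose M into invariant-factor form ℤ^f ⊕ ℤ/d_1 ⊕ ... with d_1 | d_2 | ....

rank_ℚ(R)=2; free=3−2=1
SNF(R) diag = [3, 3] → torsion [3, 3]

Answer: M ≅ ℤ^1 ⊕ ℤ/3 ⊕ ℤ/3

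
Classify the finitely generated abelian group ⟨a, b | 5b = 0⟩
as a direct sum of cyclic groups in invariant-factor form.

rank_ℚ(R)=1; free=2−1=1
SNF(R) diag = [5] → torsion [5]

Answer: M ≅ ℤ^1 ⊕ ℤ/5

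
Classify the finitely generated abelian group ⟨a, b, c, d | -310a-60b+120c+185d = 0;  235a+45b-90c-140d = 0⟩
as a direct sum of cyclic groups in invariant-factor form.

Answer: M ≅ ℤ^2 ⊕ ℤ/5 ⊕ ℤ/15

Derivation:
rank_ℚ(R)=2; free=4−2=2
SNF(R) diag = [5, 15] → torsion [5, 15]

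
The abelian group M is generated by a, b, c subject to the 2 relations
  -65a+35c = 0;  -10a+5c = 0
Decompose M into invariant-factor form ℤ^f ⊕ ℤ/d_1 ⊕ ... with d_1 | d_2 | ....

Answer: M ≅ ℤ^1 ⊕ ℤ/5 ⊕ ℤ/5

Derivation:
rank_ℚ(R)=2; free=3−2=1
SNF(R) diag = [5, 5] → torsion [5, 5]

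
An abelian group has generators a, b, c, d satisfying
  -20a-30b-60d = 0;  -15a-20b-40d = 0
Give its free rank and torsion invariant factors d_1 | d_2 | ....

rank_ℚ(R)=2; free=4−2=2
SNF(R) diag = [5, 10] → torsion [5, 10]

Answer: M ≅ ℤ^2 ⊕ ℤ/5 ⊕ ℤ/10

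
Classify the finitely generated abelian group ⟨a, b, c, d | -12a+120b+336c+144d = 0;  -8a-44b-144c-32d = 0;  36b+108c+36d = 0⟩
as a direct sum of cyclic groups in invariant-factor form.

Answer: M ≅ ℤ^1 ⊕ ℤ/4 ⊕ ℤ/12 ⊕ ℤ/36

Derivation:
rank_ℚ(R)=3; free=4−3=1
SNF(R) diag = [4, 12, 36] → torsion [4, 12, 36]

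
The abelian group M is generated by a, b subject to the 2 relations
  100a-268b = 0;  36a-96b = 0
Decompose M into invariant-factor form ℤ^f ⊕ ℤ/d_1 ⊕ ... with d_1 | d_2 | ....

rank_ℚ(R)=2; free=2−2=0
SNF(R) diag = [4, 12] → torsion [4, 12]

Answer: M ≅ ℤ/4 ⊕ ℤ/12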